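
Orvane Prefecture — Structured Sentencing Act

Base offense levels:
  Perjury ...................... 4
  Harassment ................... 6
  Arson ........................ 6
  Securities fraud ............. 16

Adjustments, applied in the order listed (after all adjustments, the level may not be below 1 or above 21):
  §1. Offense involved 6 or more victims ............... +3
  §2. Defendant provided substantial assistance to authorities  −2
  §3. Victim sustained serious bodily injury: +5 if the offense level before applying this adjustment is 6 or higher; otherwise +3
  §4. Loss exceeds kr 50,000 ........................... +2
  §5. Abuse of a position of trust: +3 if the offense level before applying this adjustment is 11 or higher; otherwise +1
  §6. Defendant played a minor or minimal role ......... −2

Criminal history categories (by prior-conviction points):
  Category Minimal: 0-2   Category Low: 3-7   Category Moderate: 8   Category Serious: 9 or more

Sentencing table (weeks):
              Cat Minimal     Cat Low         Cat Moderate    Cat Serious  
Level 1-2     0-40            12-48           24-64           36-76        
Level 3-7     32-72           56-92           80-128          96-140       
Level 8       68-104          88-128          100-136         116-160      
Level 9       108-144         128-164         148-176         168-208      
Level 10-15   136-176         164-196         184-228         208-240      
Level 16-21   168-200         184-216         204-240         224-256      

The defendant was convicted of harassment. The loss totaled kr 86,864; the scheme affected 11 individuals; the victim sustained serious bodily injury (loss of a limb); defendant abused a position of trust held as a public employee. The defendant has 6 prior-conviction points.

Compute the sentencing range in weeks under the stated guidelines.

184-216 weeks

Base offense level for harassment: 6.
§1 applies: 6 + 3 = 9.
§3 applies (level before this adjustment is 9 ≥ 6, so +5): 9 + 5 = 14.
§4 applies: 14 + 2 = 16.
§5 applies (level before this adjustment is 16 ≥ 11, so +3): 16 + 3 = 19.
Final offense level: 19.
Criminal history: 6 prior points → Category Low (3-7).
Level 19 falls in the 16-21 band.
Grid: Level 16-21 × Category Low = 184-216 weeks.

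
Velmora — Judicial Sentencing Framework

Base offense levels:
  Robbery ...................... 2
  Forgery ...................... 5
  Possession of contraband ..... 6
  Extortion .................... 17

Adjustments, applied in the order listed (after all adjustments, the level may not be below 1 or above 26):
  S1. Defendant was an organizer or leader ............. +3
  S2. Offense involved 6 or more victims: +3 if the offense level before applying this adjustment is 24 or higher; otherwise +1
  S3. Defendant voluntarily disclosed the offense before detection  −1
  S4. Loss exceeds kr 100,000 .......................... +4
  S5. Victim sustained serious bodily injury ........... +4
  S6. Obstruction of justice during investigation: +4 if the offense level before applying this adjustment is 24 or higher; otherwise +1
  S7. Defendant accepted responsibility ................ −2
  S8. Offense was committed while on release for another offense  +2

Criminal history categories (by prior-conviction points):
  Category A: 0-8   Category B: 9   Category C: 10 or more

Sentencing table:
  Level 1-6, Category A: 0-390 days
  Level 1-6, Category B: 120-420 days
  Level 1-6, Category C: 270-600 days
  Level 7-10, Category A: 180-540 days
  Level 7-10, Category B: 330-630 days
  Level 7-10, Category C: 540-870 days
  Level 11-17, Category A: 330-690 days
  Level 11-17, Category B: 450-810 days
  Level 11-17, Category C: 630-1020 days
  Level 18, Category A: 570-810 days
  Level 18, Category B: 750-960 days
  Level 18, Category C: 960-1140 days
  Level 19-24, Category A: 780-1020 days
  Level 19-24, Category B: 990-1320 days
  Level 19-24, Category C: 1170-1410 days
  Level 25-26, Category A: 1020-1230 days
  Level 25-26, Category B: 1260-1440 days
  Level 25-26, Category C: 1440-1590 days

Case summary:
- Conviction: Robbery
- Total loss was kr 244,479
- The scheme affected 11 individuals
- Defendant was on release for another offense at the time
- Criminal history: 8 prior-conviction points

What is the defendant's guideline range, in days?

180-540 days

Base offense level for robbery: 2.
S2 applies (level before this adjustment is 2 < 24, so +1): 2 + 1 = 3.
S4 applies: 3 + 4 = 7.
S6 does not apply.
S7 does not apply.
S8 applies: 7 + 2 = 9.
Final offense level: 9.
Criminal history: 8 prior points → Category A (0-8).
Level 9 falls in the 7-10 band.
Grid: Level 7-10 × Category A = 180-540 days.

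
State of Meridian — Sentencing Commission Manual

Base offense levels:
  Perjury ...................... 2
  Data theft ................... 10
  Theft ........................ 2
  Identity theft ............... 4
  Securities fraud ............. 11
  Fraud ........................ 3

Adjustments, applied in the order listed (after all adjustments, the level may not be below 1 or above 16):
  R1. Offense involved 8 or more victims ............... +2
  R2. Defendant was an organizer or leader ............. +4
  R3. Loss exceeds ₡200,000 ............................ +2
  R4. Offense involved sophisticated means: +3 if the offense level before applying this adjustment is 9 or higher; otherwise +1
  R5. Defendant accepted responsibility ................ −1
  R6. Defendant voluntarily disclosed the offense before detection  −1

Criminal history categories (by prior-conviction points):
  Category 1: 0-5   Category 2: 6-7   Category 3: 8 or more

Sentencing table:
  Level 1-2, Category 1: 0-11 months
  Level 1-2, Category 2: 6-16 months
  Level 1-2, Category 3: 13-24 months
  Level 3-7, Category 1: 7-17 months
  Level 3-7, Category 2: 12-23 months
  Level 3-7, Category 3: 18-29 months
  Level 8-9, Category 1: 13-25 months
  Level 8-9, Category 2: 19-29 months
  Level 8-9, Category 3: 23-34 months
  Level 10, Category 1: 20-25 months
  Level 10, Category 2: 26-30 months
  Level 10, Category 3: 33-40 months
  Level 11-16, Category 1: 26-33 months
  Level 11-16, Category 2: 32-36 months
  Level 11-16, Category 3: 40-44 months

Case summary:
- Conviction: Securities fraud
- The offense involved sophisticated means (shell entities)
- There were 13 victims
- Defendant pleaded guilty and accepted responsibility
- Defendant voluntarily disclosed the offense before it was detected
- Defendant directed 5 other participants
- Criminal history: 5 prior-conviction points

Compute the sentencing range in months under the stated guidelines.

Base offense level for securities fraud: 11.
R1 applies: 11 + 2 = 13.
R2 applies: 13 + 4 = 17.
R4 applies (level before this adjustment is 17 ≥ 9, so +3): 17 + 3 = 20.
R5 applies: 20 − 1 = 19.
R6 applies: 19 − 1 = 18.
Level 18 exceeds the maximum of 16; capped at 16.
Final offense level: 16.
Criminal history: 5 prior points → Category 1 (0-5).
Level 16 falls in the 11-16 band.
Grid: Level 11-16 × Category 1 = 26-33 months.

26-33 months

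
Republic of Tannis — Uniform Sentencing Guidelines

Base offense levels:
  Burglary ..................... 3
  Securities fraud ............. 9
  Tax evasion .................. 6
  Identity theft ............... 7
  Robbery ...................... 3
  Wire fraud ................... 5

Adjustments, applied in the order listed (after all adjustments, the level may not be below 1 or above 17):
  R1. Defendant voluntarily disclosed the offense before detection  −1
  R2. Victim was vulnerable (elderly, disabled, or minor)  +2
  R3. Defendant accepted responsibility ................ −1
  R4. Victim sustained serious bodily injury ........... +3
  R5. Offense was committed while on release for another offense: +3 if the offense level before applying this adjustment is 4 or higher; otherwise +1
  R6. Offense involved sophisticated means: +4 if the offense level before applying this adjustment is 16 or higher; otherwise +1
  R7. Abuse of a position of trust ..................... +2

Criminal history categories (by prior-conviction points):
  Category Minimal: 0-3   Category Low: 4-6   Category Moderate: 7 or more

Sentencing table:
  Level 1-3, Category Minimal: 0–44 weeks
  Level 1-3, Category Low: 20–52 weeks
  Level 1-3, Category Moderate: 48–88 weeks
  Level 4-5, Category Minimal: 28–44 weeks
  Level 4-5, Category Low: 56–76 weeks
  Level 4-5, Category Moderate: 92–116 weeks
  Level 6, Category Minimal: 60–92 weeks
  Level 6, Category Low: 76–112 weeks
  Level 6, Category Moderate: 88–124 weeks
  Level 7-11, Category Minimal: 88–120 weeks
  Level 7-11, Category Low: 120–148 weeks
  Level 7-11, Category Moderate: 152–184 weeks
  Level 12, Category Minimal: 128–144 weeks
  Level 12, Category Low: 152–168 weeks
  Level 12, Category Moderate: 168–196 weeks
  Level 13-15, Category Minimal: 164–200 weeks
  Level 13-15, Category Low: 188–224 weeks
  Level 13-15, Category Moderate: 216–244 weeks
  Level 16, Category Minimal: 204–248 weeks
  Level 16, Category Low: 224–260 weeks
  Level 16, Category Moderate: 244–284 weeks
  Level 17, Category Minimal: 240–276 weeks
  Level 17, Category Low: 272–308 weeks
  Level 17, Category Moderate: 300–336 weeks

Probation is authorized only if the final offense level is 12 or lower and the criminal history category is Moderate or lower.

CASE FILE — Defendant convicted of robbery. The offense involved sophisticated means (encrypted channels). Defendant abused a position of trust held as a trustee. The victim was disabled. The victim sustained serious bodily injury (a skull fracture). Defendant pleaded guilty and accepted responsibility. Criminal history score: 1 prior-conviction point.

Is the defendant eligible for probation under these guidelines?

Yes

Base offense level for robbery: 3.
R1 does not apply.
R2 applies: 3 + 2 = 5.
R3 applies: 5 − 1 = 4.
R4 applies: 4 + 3 = 7.
R5 does not apply.
R6 applies (level before this adjustment is 7 < 16, so +1): 7 + 1 = 8.
R7 applies: 8 + 2 = 10.
Final offense level: 10.
Criminal history: 1 prior point → Category Minimal (0-3).
Level 10 falls in the 7-11 band.
Grid: Level 7-11 × Category Minimal = 88-120 weeks.
Probation check: level 10 ≤ 12 and category Minimal ≤ Moderate → eligible.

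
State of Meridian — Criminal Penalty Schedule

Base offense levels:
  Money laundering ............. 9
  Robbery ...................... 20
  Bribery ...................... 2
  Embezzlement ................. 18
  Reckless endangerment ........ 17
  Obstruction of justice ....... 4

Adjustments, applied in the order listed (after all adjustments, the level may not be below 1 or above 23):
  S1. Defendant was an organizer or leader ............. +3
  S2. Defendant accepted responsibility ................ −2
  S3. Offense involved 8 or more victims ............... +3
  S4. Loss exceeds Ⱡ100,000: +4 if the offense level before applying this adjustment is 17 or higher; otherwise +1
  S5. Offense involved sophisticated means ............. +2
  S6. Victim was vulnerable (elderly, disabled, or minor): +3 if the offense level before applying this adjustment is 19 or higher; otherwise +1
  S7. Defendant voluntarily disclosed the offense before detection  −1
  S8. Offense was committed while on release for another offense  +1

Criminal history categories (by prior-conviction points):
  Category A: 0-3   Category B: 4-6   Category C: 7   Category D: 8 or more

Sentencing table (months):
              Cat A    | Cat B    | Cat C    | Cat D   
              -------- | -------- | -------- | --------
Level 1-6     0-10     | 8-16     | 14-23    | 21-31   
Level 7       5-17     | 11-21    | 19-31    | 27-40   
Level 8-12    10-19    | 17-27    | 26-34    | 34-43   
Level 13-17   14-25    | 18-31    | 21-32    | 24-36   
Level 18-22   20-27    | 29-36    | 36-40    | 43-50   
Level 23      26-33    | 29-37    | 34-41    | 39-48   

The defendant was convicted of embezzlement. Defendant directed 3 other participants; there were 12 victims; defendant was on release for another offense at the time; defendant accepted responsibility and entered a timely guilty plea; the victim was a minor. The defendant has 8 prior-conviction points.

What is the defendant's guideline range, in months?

Base offense level for embezzlement: 18.
S1 applies: 18 + 3 = 21.
S2 applies: 21 − 2 = 19.
S3 applies: 19 + 3 = 22.
S5 does not apply.
S6 applies (level before this adjustment is 22 ≥ 19, so +3): 22 + 3 = 25.
S8 applies: 25 + 1 = 26.
Level 26 exceeds the maximum of 23; capped at 23.
Final offense level: 23.
Criminal history: 8 prior points → Category D (8+).
Level 23 falls in the 23 band.
Grid: Level 23 × Category D = 39-48 months.

39-48 months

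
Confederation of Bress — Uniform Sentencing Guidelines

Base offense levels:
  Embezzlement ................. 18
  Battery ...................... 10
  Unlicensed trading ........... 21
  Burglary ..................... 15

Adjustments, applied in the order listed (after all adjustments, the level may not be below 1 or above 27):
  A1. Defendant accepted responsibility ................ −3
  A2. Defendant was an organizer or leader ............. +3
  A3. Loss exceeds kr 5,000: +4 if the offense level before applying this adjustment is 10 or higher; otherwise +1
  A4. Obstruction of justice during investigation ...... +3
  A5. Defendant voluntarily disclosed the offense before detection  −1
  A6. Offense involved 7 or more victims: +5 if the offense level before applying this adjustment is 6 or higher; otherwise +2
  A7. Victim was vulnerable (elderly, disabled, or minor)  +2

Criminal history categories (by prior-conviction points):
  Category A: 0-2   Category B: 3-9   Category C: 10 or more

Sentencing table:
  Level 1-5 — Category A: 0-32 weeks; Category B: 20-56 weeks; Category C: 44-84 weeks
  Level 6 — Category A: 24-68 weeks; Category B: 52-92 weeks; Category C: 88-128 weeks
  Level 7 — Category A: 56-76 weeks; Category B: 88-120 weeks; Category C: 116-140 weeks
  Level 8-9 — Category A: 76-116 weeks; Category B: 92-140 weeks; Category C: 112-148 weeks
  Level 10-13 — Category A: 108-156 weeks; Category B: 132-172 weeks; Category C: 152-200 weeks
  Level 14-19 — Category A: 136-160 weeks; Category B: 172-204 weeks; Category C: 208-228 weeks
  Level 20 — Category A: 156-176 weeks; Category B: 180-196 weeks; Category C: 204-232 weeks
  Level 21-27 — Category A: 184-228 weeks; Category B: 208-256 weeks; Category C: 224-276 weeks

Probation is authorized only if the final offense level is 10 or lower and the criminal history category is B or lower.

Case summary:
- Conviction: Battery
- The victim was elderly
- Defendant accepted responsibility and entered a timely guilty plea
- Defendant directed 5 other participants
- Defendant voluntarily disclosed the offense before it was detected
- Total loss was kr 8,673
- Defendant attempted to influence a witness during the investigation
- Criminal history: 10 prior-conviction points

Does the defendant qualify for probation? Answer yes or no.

No

Base offense level for battery: 10.
A1 applies: 10 − 3 = 7.
A2 applies: 7 + 3 = 10.
A3 applies (level before this adjustment is 10 ≥ 10, so +4): 10 + 4 = 14.
A4 applies: 14 + 3 = 17.
A5 applies: 17 − 1 = 16.
A6 does not apply.
A7 applies: 16 + 2 = 18.
Final offense level: 18.
Criminal history: 10 prior points → Category C (10+).
Level 18 falls in the 14-19 band.
Grid: Level 14-19 × Category C = 208-228 weeks.
Probation check: level 18 > 10 and category C > B → not eligible.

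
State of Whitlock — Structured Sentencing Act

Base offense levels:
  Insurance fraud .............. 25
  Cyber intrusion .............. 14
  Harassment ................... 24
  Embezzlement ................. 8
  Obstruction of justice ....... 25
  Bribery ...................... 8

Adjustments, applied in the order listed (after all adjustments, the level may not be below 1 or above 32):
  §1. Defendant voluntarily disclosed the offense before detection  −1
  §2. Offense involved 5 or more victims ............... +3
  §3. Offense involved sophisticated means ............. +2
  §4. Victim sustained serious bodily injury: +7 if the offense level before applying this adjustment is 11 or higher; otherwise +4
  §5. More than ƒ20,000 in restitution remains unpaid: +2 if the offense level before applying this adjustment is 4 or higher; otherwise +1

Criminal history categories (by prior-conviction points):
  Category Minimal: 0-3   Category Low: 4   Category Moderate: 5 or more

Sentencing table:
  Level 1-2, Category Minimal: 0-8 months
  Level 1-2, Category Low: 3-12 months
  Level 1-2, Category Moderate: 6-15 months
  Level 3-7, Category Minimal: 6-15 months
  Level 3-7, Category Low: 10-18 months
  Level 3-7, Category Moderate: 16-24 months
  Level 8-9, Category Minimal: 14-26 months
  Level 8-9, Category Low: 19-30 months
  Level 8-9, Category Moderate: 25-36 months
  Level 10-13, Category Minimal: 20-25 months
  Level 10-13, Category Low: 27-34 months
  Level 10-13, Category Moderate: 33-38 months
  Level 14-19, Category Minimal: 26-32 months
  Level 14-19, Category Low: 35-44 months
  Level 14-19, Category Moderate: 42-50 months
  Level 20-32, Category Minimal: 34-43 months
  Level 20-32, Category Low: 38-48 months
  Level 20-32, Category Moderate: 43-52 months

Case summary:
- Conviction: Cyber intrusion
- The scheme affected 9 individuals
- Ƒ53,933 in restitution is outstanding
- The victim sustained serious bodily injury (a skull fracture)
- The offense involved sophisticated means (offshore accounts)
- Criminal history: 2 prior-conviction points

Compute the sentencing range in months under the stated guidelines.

Base offense level for cyber intrusion: 14.
§1 does not apply.
§2 applies: 14 + 3 = 17.
§3 applies: 17 + 2 = 19.
§4 applies (level before this adjustment is 19 ≥ 11, so +7): 19 + 7 = 26.
§5 applies (level before this adjustment is 26 ≥ 4, so +2): 26 + 2 = 28.
Final offense level: 28.
Criminal history: 2 prior points → Category Minimal (0-3).
Level 28 falls in the 20-32 band.
Grid: Level 20-32 × Category Minimal = 34-43 months.

34-43 months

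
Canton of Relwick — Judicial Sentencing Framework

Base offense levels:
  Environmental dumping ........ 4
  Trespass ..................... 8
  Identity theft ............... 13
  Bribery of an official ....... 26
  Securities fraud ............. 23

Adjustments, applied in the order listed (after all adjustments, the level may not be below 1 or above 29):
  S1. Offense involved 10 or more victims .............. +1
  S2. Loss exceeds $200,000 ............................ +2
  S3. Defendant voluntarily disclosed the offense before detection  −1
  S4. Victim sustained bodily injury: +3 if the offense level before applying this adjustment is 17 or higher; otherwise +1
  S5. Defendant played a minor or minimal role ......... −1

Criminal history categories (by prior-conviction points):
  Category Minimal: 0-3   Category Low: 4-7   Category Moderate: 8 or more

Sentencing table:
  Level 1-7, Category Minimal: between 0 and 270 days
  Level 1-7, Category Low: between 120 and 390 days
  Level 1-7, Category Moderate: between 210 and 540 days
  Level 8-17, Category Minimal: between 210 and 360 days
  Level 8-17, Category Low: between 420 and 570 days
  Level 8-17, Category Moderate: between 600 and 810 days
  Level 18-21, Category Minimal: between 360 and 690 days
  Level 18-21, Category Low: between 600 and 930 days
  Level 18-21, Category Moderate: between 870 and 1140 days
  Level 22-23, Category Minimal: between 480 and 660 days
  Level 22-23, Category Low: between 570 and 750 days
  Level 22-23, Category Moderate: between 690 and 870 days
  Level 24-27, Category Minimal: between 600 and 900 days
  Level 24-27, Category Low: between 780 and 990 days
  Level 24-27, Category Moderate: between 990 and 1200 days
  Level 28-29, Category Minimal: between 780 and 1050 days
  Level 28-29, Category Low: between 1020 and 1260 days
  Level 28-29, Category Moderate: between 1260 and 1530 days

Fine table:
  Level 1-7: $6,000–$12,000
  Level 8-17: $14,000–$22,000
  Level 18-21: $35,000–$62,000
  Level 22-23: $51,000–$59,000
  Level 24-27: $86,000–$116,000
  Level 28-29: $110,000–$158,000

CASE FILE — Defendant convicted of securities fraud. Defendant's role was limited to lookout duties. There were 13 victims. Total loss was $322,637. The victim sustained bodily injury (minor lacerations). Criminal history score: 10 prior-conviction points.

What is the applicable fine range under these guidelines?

Base offense level for securities fraud: 23.
S1 applies: 23 + 1 = 24.
S2 applies: 24 + 2 = 26.
S4 applies (level before this adjustment is 26 ≥ 17, so +3): 26 + 3 = 29.
S5 applies: 29 − 1 = 28.
Final offense level: 28.
Level 28 falls in the 28-29 band.
Fine table: Level 28-29 → $110,000–$158,000.

$110,000–$158,000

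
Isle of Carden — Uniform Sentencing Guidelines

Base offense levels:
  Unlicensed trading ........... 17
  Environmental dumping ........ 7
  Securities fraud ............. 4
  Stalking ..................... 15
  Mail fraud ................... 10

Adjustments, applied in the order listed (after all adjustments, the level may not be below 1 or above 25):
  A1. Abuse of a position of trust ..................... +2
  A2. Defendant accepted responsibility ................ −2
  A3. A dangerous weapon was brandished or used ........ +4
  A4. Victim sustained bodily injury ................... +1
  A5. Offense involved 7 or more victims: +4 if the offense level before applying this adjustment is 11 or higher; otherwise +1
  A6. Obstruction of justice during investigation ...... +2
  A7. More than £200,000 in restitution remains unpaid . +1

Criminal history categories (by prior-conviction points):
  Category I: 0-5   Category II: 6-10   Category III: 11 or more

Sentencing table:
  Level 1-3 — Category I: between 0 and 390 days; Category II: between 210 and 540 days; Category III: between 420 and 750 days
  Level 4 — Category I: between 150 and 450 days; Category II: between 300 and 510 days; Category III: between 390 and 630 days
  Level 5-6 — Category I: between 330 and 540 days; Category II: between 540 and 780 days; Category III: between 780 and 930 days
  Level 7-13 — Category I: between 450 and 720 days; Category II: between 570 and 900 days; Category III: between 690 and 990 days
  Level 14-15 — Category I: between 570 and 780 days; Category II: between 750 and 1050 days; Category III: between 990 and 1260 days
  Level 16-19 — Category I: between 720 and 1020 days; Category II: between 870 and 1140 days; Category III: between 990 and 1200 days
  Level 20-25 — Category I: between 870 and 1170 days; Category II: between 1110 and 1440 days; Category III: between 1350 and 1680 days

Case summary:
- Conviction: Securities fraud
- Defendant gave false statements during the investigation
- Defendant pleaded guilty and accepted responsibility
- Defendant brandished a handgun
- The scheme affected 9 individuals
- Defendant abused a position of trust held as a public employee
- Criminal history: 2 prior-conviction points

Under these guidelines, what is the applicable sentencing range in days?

Base offense level for securities fraud: 4.
A1 applies: 4 + 2 = 6.
A2 applies: 6 − 2 = 4.
A3 applies: 4 + 4 = 8.
A4 does not apply.
A5 applies (level before this adjustment is 8 < 11, so +1): 8 + 1 = 9.
A6 applies: 9 + 2 = 11.
Final offense level: 11.
Criminal history: 2 prior points → Category I (0-5).
Level 11 falls in the 7-13 band.
Grid: Level 7-13 × Category I = 450-720 days.

450-720 days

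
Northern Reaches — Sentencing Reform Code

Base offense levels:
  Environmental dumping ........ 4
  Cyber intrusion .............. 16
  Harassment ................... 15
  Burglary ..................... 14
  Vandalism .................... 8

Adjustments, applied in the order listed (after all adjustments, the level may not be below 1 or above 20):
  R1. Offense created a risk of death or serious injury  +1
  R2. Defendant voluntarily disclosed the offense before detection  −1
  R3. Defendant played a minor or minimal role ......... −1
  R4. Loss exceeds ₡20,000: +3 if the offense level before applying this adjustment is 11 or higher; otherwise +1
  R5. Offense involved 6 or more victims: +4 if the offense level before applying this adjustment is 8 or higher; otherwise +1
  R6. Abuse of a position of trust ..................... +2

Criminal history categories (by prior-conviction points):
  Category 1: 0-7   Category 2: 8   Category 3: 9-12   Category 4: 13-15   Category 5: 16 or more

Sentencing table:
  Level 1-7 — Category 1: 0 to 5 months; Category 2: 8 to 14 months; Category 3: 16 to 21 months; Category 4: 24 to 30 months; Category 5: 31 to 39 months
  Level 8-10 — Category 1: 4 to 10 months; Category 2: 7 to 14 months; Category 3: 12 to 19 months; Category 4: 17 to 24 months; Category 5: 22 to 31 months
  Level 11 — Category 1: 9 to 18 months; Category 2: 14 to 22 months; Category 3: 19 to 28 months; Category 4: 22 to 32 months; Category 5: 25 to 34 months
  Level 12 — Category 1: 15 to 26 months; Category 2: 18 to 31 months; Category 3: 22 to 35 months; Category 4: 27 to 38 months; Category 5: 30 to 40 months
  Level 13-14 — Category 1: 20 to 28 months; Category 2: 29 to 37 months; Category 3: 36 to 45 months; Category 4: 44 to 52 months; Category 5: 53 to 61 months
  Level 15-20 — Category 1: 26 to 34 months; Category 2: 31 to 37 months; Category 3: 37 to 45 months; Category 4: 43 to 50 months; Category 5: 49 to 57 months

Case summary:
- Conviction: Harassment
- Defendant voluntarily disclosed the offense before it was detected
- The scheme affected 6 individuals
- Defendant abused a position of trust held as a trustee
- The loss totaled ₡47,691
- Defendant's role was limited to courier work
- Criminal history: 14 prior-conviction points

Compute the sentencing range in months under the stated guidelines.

Base offense level for harassment: 15.
R2 applies: 15 − 1 = 14.
R3 applies: 14 − 1 = 13.
R4 applies (level before this adjustment is 13 ≥ 11, so +3): 13 + 3 = 16.
R5 applies (level before this adjustment is 16 ≥ 8, so +4): 16 + 4 = 20.
R6 applies: 20 + 2 = 22.
Level 22 exceeds the maximum of 20; capped at 20.
Final offense level: 20.
Criminal history: 14 prior points → Category 4 (13-15).
Level 20 falls in the 15-20 band.
Grid: Level 15-20 × Category 4 = 43-50 months.

43-50 months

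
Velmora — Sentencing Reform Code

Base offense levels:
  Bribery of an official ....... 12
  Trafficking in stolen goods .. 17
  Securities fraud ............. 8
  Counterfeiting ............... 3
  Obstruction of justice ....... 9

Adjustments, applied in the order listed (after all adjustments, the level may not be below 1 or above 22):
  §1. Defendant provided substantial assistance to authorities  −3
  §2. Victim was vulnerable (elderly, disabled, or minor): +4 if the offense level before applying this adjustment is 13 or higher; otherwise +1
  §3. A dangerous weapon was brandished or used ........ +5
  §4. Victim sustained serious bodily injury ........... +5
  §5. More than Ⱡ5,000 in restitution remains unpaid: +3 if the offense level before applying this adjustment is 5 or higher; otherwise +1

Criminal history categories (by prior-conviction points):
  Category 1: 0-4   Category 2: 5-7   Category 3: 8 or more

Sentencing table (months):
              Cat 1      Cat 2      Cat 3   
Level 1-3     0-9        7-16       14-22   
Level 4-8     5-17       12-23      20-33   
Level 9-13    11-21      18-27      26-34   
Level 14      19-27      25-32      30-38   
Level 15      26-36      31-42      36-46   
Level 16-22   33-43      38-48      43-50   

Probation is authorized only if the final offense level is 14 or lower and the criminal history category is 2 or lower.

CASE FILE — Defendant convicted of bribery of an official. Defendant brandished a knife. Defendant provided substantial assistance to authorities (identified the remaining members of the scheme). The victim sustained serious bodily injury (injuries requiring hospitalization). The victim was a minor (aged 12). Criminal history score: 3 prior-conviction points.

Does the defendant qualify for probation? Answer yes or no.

Base offense level for bribery of an official: 12.
§1 applies: 12 − 3 = 9.
§2 applies (level before this adjustment is 9 < 13, so +1): 9 + 1 = 10.
§3 applies: 10 + 5 = 15.
§4 applies: 15 + 5 = 20.
§5 does not apply.
Final offense level: 20.
Criminal history: 3 prior points → Category 1 (0-4).
Level 20 falls in the 16-22 band.
Grid: Level 16-22 × Category 1 = 33-43 months.
Probation check: level 20 > 14 and category 1 ≤ 2 → not eligible.

No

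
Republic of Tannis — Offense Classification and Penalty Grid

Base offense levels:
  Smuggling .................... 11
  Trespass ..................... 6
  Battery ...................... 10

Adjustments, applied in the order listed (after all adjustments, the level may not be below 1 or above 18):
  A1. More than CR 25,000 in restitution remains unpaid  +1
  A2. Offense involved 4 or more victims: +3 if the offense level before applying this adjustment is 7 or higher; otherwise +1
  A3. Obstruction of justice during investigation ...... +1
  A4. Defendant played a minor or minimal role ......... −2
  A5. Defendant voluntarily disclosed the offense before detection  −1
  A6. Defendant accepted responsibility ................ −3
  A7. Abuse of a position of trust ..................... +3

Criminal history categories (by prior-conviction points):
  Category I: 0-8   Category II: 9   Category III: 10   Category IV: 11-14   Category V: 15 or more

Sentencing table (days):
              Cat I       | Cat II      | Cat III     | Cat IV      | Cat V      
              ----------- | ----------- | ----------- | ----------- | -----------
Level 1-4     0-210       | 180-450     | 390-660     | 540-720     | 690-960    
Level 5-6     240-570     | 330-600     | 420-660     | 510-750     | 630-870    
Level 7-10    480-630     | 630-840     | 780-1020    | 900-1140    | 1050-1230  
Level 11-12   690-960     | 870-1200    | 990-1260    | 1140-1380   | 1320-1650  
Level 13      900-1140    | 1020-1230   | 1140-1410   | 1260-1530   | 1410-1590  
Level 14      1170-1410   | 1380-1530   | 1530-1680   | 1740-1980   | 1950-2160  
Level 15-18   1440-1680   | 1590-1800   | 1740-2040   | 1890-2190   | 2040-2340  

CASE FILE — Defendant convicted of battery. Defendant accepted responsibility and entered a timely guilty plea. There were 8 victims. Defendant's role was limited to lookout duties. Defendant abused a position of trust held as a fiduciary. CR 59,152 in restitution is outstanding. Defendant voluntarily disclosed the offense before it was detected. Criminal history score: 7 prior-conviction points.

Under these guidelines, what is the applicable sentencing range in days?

690-960 days

Base offense level for battery: 10.
A1 applies: 10 + 1 = 11.
A2 applies (level before this adjustment is 11 ≥ 7, so +3): 11 + 3 = 14.
A3 does not apply.
A4 applies: 14 − 2 = 12.
A5 applies: 12 − 1 = 11.
A6 applies: 11 − 3 = 8.
A7 applies: 8 + 3 = 11.
Final offense level: 11.
Criminal history: 7 prior points → Category I (0-8).
Level 11 falls in the 11-12 band.
Grid: Level 11-12 × Category I = 690-960 days.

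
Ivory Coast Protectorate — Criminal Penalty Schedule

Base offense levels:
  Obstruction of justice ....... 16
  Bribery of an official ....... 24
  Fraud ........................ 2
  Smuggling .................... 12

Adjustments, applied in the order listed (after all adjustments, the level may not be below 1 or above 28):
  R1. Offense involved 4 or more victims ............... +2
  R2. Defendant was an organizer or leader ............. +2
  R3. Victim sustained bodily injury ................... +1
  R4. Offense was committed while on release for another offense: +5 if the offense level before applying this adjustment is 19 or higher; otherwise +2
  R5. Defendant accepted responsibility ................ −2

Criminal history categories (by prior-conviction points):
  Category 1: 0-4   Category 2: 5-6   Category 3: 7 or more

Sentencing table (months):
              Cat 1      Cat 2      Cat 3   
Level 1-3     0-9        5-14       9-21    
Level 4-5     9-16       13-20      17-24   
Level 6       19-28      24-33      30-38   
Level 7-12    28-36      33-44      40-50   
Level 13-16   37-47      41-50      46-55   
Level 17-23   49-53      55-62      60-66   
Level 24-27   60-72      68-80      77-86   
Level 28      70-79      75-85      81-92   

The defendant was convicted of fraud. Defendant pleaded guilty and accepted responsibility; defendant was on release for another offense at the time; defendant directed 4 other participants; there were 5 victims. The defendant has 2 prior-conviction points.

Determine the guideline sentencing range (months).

19-28 months

Base offense level for fraud: 2.
R1 applies: 2 + 2 = 4.
R2 applies: 4 + 2 = 6.
R4 applies (level before this adjustment is 6 < 19, so +2): 6 + 2 = 8.
R5 applies: 8 − 2 = 6.
Final offense level: 6.
Criminal history: 2 prior points → Category 1 (0-4).
Level 6 falls in the 6 band.
Grid: Level 6 × Category 1 = 19-28 months.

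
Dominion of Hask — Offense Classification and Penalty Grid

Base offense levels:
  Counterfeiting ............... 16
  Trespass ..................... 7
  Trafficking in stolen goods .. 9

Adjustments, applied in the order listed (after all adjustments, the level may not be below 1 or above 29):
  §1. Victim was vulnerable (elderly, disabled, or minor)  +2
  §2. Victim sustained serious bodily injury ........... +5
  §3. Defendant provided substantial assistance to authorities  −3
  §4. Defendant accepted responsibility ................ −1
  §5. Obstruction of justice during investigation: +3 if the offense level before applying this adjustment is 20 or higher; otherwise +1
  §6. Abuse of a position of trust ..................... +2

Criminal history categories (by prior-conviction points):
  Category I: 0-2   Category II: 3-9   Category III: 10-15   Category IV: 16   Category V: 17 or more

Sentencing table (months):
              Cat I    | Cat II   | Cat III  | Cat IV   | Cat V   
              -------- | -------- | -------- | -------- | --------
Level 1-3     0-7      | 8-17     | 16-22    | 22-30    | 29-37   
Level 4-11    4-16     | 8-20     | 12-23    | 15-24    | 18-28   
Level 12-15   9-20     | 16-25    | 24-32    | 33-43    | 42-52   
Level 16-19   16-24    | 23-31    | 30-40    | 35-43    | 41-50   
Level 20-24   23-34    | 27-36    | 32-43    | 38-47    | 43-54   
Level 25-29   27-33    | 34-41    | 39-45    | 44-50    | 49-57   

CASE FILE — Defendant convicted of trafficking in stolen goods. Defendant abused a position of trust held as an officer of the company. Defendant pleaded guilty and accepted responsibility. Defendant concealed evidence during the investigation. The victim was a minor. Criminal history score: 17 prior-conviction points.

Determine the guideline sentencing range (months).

42-52 months

Base offense level for trafficking in stolen goods: 9.
§1 applies: 9 + 2 = 11.
§3 does not apply.
§4 applies: 11 − 1 = 10.
§5 applies (level before this adjustment is 10 < 20, so +1): 10 + 1 = 11.
§6 applies: 11 + 2 = 13.
Final offense level: 13.
Criminal history: 17 prior points → Category V (17+).
Level 13 falls in the 12-15 band.
Grid: Level 12-15 × Category V = 42-52 months.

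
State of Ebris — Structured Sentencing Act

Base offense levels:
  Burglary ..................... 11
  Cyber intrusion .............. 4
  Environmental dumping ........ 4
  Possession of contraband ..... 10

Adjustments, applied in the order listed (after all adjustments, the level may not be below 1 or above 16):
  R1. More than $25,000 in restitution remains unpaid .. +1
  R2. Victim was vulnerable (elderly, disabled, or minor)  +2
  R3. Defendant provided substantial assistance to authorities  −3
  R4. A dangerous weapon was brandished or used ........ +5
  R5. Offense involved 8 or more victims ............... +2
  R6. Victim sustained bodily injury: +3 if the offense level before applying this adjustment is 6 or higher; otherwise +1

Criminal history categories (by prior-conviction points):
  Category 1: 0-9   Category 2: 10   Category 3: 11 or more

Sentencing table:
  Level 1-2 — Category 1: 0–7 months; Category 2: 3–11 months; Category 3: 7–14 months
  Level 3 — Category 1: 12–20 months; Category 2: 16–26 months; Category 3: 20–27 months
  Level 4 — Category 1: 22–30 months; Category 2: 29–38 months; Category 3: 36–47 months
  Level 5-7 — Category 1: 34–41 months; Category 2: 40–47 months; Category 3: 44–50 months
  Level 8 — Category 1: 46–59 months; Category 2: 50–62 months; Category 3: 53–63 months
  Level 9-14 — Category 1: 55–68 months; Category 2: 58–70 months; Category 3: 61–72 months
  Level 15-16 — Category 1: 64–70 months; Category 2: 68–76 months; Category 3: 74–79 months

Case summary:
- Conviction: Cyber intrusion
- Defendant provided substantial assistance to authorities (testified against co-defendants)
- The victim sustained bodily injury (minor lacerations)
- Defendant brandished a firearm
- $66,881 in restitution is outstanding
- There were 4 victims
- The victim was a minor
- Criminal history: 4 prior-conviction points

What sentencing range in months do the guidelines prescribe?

55-68 months

Base offense level for cyber intrusion: 4.
R1 applies: 4 + 1 = 5.
R2 applies: 5 + 2 = 7.
R3 applies: 7 − 3 = 4.
R4 applies: 4 + 5 = 9.
R6 applies (level before this adjustment is 9 ≥ 6, so +3): 9 + 3 = 12.
Final offense level: 12.
Criminal history: 4 prior points → Category 1 (0-9).
Level 12 falls in the 9-14 band.
Grid: Level 9-14 × Category 1 = 55-68 months.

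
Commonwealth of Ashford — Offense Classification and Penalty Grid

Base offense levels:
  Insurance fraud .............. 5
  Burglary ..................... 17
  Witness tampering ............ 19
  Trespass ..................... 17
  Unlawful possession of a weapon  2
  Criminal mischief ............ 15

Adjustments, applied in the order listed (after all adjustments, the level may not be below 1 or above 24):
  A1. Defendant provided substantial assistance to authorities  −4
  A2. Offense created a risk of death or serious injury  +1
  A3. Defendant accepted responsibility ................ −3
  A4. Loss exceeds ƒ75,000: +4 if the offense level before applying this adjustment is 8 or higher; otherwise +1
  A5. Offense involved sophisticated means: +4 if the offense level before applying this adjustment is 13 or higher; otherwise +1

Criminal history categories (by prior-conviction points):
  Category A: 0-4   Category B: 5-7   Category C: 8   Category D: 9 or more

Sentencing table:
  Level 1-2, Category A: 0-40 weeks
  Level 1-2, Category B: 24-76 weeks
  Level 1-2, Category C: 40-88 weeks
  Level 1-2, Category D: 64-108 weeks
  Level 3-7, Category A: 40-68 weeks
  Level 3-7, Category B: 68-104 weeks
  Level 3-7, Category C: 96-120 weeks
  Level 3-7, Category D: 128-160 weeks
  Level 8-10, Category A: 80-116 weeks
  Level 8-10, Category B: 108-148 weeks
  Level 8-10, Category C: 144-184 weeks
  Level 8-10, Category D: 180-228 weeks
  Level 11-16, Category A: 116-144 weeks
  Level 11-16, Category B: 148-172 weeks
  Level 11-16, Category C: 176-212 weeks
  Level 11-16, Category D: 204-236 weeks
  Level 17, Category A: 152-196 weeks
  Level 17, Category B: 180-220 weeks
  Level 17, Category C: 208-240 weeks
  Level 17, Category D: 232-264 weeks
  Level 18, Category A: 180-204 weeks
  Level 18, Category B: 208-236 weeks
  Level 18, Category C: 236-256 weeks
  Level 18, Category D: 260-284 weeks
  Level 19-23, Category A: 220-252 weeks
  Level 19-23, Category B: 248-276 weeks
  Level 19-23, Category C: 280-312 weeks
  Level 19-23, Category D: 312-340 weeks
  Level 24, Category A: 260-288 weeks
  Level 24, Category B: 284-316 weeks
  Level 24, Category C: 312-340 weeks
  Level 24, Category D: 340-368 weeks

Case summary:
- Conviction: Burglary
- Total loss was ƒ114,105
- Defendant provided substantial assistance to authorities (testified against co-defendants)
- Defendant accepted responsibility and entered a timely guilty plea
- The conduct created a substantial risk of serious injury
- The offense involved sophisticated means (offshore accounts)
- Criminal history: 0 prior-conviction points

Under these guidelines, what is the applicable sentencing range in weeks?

220-252 weeks

Base offense level for burglary: 17.
A1 applies: 17 − 4 = 13.
A2 applies: 13 + 1 = 14.
A3 applies: 14 − 3 = 11.
A4 applies (level before this adjustment is 11 ≥ 8, so +4): 11 + 4 = 15.
A5 applies (level before this adjustment is 15 ≥ 13, so +4): 15 + 4 = 19.
Final offense level: 19.
Criminal history: 0 prior points → Category A (0-4).
Level 19 falls in the 19-23 band.
Grid: Level 19-23 × Category A = 220-252 weeks.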